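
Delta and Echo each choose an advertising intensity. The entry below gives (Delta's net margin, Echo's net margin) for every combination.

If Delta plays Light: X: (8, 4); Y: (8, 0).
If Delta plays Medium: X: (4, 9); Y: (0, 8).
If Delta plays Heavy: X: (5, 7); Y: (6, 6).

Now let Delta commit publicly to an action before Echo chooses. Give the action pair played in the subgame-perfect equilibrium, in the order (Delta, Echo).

(Light, X)

Work backward from Echo's decision.
- Light: BR = X, leader payoff 8.
- Medium: BR = X, leader payoff 4.
- Heavy: BR = X, leader payoff 5.
Maximizing over 8, 4, 5, Delta chooses Light. Subgame-perfect outcome: (Light, X) with payoffs (8, 4).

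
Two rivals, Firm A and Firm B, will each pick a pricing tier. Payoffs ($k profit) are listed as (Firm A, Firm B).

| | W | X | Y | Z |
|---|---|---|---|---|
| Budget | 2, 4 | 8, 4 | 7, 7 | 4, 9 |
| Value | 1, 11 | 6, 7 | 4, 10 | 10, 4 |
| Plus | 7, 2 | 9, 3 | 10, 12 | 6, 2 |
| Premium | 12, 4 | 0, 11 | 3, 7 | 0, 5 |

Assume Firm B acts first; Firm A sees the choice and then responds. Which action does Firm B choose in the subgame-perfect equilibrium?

Work backward from Firm A's decision.
- W: Firm A compares 2, 1, 7, 12 and picks Premium; Firm B would get 4.
- X: Firm A compares 8, 6, 9, 0 and picks Plus; Firm B would get 3.
- Y: Firm A compares 7, 4, 10, 3 and picks Plus; Firm B would get 12.
- Z: Firm A compares 4, 10, 6, 0 and picks Value; Firm B would get 4.
Among 4, 3, 12, 4, the best is 12 at Y. Subgame-perfect outcome: (Plus, Y) with payoffs (10, 12).

Y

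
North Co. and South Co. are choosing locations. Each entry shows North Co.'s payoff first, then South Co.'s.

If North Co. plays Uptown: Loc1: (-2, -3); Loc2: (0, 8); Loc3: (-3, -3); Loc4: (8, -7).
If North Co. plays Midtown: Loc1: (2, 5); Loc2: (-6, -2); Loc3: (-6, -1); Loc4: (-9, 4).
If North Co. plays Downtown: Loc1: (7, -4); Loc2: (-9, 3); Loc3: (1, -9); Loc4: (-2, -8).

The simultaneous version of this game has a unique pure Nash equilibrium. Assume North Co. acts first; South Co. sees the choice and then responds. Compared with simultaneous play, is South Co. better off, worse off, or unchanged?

worse off

South Co. best-responds to each possible North Co. move:
- Uptown: South Co. compares -3, 8, -3, -7 and picks Loc2; North Co. would get 0.
- Midtown: South Co. compares 5, -2, -1, 4 and picks Loc1; North Co. would get 2.
- Downtown: South Co. compares -4, 3, -9, -8 and picks Loc2; North Co. would get -9.
Maximizing over 0, 2, -9, North Co. chooses Midtown. Subgame-perfect outcome: (Midtown, Loc1) with payoffs (2, 5).
Now find the simultaneous Nash equilibrium.
North Co.'s best replies: Loc1→Downtown; Loc2→Uptown; Loc3→Downtown; Loc4→Uptown.
South Co.'s best replies: Uptown→Loc2; Midtown→Loc1; Downtown→Loc2.
The unique mutual best reply is (Uptown, Loc2), giving (0, 8).
South Co. earns 5 sequentially versus 8 at the Nash outcome: worse off.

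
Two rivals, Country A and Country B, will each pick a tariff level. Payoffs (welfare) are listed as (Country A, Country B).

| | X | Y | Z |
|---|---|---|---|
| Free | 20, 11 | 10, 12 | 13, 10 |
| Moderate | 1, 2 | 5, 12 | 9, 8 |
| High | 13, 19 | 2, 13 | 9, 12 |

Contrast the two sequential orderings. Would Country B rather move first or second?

If Country A leads: Country B's best replies are Free→Y, Moderate→Y, High→X; Country A's induced payoffs 10, 5, 13; outcome (High, X), payoffs (13, 19).
If Country B leads: Country A's best replies are X→Free, Y→Free, Z→Free; Country B's induced payoffs 11, 12, 10; outcome (Free, Y), payoffs (10, 12).
Country B gets 12 moving first and 19 moving second, so Country B prefers to move second.

second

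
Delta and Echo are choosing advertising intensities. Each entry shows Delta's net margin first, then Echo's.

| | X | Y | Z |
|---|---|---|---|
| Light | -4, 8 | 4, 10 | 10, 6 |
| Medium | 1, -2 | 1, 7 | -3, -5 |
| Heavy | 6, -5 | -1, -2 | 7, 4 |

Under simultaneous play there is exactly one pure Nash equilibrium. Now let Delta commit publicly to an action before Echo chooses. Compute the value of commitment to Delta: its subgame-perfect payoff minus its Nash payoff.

3

Work backward from Echo's decision.
- Light → Echo plays Y (best of 8, 10, 6); Delta gets 4.
- Medium → Echo plays Y (best of -2, 7, -5); Delta gets 1.
- Heavy → Echo plays Z (best of -5, -2, 4); Delta gets 7.
Among 4, 1, 7, the best is 7 at Heavy. Subgame-perfect outcome: (Heavy, Z) with payoffs (7, 4).
Under simultaneous play:
Delta's best replies: X→Heavy; Y→Light; Z→Light.
Echo's best replies: Light→Y; Medium→Y; Heavy→Z.
The unique mutual best reply is (Light, Y), giving (4, 10).
Delta's commitment gain: 7 − 4 = 3.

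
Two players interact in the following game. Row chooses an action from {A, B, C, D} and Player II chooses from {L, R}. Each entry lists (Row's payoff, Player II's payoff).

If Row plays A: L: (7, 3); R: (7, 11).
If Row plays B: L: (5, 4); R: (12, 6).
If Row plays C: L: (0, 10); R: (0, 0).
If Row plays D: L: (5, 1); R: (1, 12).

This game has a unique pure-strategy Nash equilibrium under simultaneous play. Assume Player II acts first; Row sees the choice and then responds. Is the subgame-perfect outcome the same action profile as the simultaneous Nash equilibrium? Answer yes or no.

yes

Row best-responds to each possible Player II move:
- L: BR = A, leader payoff 3.
- R: BR = B, leader payoff 6.
Maximizing over 3, 6, Player II chooses R. Subgame-perfect outcome: (B, R) with payoffs (12, 6).
For the simultaneous game, intersect best replies.
Row's best replies: L→A; R→B.
Player II's best replies: A→R; B→R; C→L; D→R.
The unique mutual best reply is (B, R), giving (12, 6).
Sequential outcome (B, R) coincides with the Nash profile (B, R).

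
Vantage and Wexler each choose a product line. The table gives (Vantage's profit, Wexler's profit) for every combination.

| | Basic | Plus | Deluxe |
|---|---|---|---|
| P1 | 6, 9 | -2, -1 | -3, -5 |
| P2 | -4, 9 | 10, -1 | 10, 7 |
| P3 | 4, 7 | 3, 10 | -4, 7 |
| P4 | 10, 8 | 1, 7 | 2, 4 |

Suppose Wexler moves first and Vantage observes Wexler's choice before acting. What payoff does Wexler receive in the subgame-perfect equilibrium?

Backward induction with Wexler moving first.
- Basic: Vantage compares 6, -4, 4, 10 and picks P4; Wexler would get 8.
- Plus: Vantage compares -2, 10, 3, 1 and picks P2; Wexler would get -1.
- Deluxe: Vantage compares -3, 10, -4, 2 and picks P2; Wexler would get 7.
Among 8, -1, 7, the best is 8 at Basic. Subgame-perfect outcome: (P4, Basic) with payoffs (10, 8).

8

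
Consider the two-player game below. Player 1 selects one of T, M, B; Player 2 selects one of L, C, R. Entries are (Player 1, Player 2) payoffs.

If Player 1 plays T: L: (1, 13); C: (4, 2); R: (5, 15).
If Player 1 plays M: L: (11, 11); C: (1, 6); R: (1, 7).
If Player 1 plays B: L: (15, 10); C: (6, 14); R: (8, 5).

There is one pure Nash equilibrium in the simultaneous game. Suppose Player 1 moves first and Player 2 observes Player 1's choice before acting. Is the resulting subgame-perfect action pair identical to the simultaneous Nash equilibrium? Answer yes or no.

no

Backward induction with Player 1 moving first.
- T: Player 2 compares 13, 2, 15 and picks R; Player 1 would get 5.
- M: Player 2 compares 11, 6, 7 and picks L; Player 1 would get 11.
- B: Player 2 compares 10, 14, 5 and picks C; Player 1 would get 6.
Maximizing over 5, 11, 6, Player 1 chooses M. Subgame-perfect outcome: (M, L) with payoffs (11, 11).
For the simultaneous game, intersect best replies.
Player 1's best replies: L→B; C→B; R→B.
Player 2's best replies: T→R; M→L; B→C.
Only (B, C) has each player best-responding; Nash payoffs (6, 14).
Sequential outcome (M, L) differs from the Nash profile (B, C).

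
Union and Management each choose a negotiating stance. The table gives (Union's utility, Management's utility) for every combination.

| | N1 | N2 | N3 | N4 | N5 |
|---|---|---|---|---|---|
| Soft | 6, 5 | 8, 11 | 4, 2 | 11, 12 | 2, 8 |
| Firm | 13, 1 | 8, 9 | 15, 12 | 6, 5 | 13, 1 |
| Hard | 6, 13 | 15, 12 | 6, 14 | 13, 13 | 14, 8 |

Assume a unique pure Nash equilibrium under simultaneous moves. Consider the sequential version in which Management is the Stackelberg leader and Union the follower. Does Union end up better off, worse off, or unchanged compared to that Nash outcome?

Solve by backward induction (Management leads).
- N1: Union compares 6, 13, 6 and picks Firm; Management would get 1.
- N2: Union compares 8, 8, 15 and picks Hard; Management would get 12.
- N3: Union compares 4, 15, 6 and picks Firm; Management would get 12.
- N4: Union compares 11, 6, 13 and picks Hard; Management would get 13.
- N5: Union compares 2, 13, 14 and picks Hard; Management would get 8.
Among 1, 12, 12, 13, 8, the best is 13 at N4. Subgame-perfect outcome: (Hard, N4) with payoffs (13, 13).
For the simultaneous game, intersect best replies.
Union's best replies: N1→Firm; N2→Hard; N3→Firm; N4→Hard; N5→Hard.
Management's best replies: Soft→N4; Firm→N3; Hard→N3.
Only (Firm, N3) has each player best-responding; Nash payoffs (15, 12).
Union earns 13 sequentially versus 15 at the Nash outcome: worse off.

worse off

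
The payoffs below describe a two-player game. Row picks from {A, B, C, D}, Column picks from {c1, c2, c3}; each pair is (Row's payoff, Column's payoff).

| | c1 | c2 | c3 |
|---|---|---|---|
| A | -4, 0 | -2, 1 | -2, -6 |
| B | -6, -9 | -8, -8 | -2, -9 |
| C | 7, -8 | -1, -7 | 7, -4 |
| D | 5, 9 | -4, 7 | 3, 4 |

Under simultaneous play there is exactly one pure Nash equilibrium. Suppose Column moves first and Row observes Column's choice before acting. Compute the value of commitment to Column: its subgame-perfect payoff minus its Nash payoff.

0

Row best-responds to each possible Column move:
- c1: Row compares -4, -6, 7, 5 and picks C; Column would get -8.
- c2: Row compares -2, -8, -1, -4 and picks C; Column would get -7.
- c3: Row compares -2, -2, 7, 3 and picks C; Column would get -4.
Column's induced payoffs are -8, -7, -4, so Column commits to c3. Subgame-perfect outcome: (C, c3) with payoffs (7, -4).
For the simultaneous game, intersect best replies.
Row's best replies: c1→C; c2→C; c3→C.
Column's best replies: A→c2; B→c2; C→c3; D→c1.
The unique mutual best reply is (C, c3), giving (7, -4).
Column's commitment gain: -4 − -4 = 0.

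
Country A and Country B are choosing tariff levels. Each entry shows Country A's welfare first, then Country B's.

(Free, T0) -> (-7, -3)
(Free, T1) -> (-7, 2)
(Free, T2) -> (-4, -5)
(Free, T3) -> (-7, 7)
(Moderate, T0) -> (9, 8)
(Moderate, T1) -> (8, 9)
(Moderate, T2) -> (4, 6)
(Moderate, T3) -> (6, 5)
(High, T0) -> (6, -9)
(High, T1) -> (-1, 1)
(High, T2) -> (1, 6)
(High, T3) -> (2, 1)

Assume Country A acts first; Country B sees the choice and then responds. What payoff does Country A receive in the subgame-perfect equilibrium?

8

Work backward from Country B's decision.
- Free: Country B compares -3, 2, -5, 7 and picks T3; Country A would get -7.
- Moderate: Country B compares 8, 9, 6, 5 and picks T1; Country A would get 8.
- High: Country B compares -9, 1, 6, 1 and picks T2; Country A would get 1.
Among -7, 8, 1, the best is 8 at Moderate. Subgame-perfect outcome: (Moderate, T1) with payoffs (8, 9).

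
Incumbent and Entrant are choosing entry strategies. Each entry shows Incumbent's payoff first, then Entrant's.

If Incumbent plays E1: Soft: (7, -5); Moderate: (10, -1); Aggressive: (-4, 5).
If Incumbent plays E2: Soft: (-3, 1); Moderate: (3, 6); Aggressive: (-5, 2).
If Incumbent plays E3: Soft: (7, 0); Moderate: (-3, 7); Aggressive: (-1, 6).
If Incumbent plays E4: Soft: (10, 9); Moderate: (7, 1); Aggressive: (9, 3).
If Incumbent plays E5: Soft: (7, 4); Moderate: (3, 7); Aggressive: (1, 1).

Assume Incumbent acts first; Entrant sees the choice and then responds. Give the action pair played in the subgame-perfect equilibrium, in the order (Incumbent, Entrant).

(E4, Soft)

Solve by backward induction (Incumbent leads).
- E1 → Entrant plays Aggressive (best of -5, -1, 5); Incumbent gets -4.
- E2 → Entrant plays Moderate (best of 1, 6, 2); Incumbent gets 3.
- E3 → Entrant plays Moderate (best of 0, 7, 6); Incumbent gets -3.
- E4 → Entrant plays Soft (best of 9, 1, 3); Incumbent gets 10.
- E5 → Entrant plays Moderate (best of 4, 7, 1); Incumbent gets 3.
Among -4, 3, -3, 10, 3, the best is 10 at E4. Subgame-perfect outcome: (E4, Soft) with payoffs (10, 9).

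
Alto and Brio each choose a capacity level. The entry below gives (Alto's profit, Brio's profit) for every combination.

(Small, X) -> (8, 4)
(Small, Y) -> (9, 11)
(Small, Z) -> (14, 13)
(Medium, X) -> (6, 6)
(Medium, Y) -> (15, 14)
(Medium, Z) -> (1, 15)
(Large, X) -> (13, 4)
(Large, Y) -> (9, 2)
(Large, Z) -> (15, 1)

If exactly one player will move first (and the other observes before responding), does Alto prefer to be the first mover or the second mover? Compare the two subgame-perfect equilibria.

If Alto leads: Brio's best replies are Small→Z, Medium→Z, Large→X; Alto's induced payoffs 14, 1, 13; outcome (Small, Z), payoffs (14, 13).
If Brio leads: Alto's best replies are X→Large, Y→Medium, Z→Large; Brio's induced payoffs 4, 14, 1; outcome (Medium, Y), payoffs (15, 14).
Alto gets 14 moving first and 15 moving second, so Alto prefers to move second.

second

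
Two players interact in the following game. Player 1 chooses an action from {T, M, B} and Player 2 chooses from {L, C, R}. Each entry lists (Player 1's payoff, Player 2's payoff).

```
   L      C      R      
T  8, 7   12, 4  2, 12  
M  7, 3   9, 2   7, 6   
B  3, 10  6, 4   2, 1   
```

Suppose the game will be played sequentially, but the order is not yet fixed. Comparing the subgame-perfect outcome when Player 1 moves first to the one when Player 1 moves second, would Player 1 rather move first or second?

If Player 1 leads: Player 2's best replies are T→R, M→R, B→L; Player 1's induced payoffs 2, 7, 3; outcome (M, R), payoffs (7, 6).
If Player 2 leads: Player 1's best replies are L→T, C→T, R→M; Player 2's induced payoffs 7, 4, 6; outcome (T, L), payoffs (8, 7).
Player 1 gets 7 moving first and 8 moving second, so Player 1 prefers to move second.

second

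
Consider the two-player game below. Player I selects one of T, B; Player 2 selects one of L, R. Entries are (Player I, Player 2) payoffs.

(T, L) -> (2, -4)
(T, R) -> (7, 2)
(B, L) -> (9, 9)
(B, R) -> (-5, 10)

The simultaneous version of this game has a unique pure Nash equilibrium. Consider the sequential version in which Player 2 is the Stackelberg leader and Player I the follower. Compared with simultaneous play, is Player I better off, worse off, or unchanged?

Work backward from Player I's decision.
- L → Player I plays B (best of 2, 9); Player 2 gets 9.
- R → Player I plays T (best of 7, -5); Player 2 gets 2.
Maximizing over 9, 2, Player 2 chooses L. Subgame-perfect outcome: (B, L) with payoffs (9, 9).
Now find the simultaneous Nash equilibrium.
Player I's best replies: L→B; R→T.
Player 2's best replies: T→R; B→R.
Only (T, R) has each player best-responding; Nash payoffs (7, 2).
Player I earns 9 sequentially versus 7 at the Nash outcome: better off.

better off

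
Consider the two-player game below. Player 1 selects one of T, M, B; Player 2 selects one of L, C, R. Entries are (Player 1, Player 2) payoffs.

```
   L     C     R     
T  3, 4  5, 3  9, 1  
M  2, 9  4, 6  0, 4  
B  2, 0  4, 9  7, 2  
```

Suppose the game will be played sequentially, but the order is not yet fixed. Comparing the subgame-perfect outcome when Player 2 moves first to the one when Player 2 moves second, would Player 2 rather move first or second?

If Player 1 leads: Player 2's best replies are T→L, M→L, B→C; Player 1's induced payoffs 3, 2, 4; outcome (B, C), payoffs (4, 9).
If Player 2 leads: Player 1's best replies are L→T, C→T, R→T; Player 2's induced payoffs 4, 3, 1; outcome (T, L), payoffs (3, 4).
Player 2 gets 4 moving first and 9 moving second, so Player 2 prefers to move second.

second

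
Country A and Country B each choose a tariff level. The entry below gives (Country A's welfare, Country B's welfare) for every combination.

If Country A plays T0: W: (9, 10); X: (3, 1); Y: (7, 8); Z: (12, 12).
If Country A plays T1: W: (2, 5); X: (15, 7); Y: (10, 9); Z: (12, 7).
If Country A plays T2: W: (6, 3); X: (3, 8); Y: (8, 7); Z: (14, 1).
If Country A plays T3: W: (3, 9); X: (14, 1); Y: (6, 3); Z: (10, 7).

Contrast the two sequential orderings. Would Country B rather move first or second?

If Country A leads: Country B's best replies are T0→Z, T1→Y, T2→X, T3→W; Country A's induced payoffs 12, 10, 3, 3; outcome (T0, Z), payoffs (12, 12).
If Country B leads: Country A's best replies are W→T0, X→T1, Y→T1, Z→T2; Country B's induced payoffs 10, 7, 9, 1; outcome (T0, W), payoffs (9, 10).
Country B gets 10 moving first and 12 moving second, so Country B prefers to move second.

second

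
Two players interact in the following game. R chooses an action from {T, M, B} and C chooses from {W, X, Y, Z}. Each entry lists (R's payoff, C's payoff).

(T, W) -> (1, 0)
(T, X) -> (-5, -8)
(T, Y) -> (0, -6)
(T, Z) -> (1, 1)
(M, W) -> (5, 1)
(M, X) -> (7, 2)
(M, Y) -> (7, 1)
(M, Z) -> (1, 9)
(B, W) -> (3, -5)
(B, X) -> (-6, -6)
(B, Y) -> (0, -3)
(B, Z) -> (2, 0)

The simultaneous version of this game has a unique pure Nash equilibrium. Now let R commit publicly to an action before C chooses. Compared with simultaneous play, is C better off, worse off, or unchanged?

Work backward from C's decision.
- T: BR = Z, leader payoff 1.
- M: BR = Z, leader payoff 1.
- B: BR = Z, leader payoff 2.
Among 1, 1, 2, the best is 2 at B. Subgame-perfect outcome: (B, Z) with payoffs (2, 0).
Under simultaneous play:
R's best replies: W→M; X→M; Y→M; Z→B.
C's best replies: T→Z; M→Z; B→Z.
Only (B, Z) has each player best-responding; Nash payoffs (2, 0).
C earns 0 sequentially versus 0 at the Nash outcome: unchanged.

unchanged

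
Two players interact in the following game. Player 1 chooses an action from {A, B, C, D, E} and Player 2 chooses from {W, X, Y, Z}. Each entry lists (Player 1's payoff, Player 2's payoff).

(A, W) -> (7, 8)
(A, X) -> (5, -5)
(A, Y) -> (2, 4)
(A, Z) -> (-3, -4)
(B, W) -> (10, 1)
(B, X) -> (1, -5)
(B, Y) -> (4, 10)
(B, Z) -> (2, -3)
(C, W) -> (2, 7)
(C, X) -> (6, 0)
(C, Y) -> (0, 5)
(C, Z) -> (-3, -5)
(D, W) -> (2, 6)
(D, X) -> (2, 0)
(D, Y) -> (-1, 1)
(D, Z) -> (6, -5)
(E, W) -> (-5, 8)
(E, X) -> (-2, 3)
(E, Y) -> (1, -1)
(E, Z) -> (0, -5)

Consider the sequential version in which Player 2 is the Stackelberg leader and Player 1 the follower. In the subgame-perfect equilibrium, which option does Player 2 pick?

Solve by backward induction (Player 2 leads).
- W → Player 1 plays B (best of 7, 10, 2, 2, -5); Player 2 gets 1.
- X → Player 1 plays C (best of 5, 1, 6, 2, -2); Player 2 gets 0.
- Y → Player 1 plays B (best of 2, 4, 0, -1, 1); Player 2 gets 10.
- Z → Player 1 plays D (best of -3, 2, -3, 6, 0); Player 2 gets -5.
Maximizing over 1, 0, 10, -5, Player 2 chooses Y. Subgame-perfect outcome: (B, Y) with payoffs (4, 10).

Y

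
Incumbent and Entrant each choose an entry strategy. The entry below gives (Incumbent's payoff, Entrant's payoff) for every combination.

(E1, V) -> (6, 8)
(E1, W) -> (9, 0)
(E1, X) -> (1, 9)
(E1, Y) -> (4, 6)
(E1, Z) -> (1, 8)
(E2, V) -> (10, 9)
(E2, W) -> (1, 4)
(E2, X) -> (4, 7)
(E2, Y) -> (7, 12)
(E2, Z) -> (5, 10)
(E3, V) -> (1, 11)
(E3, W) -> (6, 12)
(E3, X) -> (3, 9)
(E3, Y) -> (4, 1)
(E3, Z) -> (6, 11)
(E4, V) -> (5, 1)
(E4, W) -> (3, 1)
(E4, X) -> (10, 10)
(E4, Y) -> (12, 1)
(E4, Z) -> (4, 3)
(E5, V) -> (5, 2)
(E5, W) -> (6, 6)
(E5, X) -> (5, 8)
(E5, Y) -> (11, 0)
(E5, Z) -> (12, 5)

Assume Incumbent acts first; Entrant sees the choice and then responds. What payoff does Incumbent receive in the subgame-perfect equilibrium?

10

Backward induction with Incumbent moving first.
- E1 → Entrant plays X (best of 8, 0, 9, 6, 8); Incumbent gets 1.
- E2 → Entrant plays Y (best of 9, 4, 7, 12, 10); Incumbent gets 7.
- E3 → Entrant plays W (best of 11, 12, 9, 1, 11); Incumbent gets 6.
- E4 → Entrant plays X (best of 1, 1, 10, 1, 3); Incumbent gets 10.
- E5 → Entrant plays X (best of 2, 6, 8, 0, 5); Incumbent gets 5.
Incumbent's induced payoffs are 1, 7, 6, 10, 5, so Incumbent commits to E4. Subgame-perfect outcome: (E4, X) with payoffs (10, 10).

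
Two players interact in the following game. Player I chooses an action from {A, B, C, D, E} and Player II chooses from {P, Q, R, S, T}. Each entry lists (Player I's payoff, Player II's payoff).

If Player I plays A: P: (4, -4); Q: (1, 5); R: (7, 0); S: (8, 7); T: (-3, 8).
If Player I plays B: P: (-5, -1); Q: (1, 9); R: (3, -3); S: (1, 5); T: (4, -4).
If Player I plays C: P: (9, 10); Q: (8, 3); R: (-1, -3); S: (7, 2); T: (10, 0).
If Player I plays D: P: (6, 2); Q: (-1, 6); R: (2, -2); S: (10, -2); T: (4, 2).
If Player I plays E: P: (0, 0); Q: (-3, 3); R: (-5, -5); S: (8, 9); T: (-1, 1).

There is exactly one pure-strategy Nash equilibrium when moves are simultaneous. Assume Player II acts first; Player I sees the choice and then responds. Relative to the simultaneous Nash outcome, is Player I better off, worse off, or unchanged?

Solve by backward induction (Player II leads).
- P: BR = C, leader payoff 10.
- Q: BR = C, leader payoff 3.
- R: BR = A, leader payoff 0.
- S: BR = D, leader payoff -2.
- T: BR = C, leader payoff 0.
Among 10, 3, 0, -2, 0, the best is 10 at P. Subgame-perfect outcome: (C, P) with payoffs (9, 10).
Under simultaneous play:
Player I's best replies: P→C; Q→C; R→A; S→D; T→C.
Player II's best replies: A→T; B→Q; C→P; D→Q; E→S.
Only (C, P) has each player best-responding; Nash payoffs (9, 10).
Player I earns 9 sequentially versus 9 at the Nash outcome: unchanged.

unchanged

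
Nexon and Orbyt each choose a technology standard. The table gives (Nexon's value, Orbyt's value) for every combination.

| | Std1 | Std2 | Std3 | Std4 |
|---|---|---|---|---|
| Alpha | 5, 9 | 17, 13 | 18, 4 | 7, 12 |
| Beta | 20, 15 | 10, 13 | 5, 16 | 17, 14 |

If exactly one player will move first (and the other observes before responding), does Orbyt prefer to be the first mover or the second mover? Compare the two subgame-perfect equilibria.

If Nexon leads: Orbyt's best replies are Alpha→Std2, Beta→Std3; Nexon's induced payoffs 17, 5; outcome (Alpha, Std2), payoffs (17, 13).
If Orbyt leads: Nexon's best replies are Std1→Beta, Std2→Alpha, Std3→Alpha, Std4→Beta; Orbyt's induced payoffs 15, 13, 4, 14; outcome (Beta, Std1), payoffs (20, 15).
Orbyt gets 15 moving first and 13 moving second, so Orbyt prefers to move first.

first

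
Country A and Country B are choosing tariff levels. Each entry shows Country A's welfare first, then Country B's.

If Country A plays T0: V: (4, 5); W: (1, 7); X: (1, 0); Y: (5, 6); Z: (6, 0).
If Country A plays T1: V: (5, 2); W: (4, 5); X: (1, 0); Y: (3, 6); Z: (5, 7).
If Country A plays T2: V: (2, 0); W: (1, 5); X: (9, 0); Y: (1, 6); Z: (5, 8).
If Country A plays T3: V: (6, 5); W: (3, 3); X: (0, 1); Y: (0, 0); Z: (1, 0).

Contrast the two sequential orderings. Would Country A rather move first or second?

If Country A leads: Country B's best replies are T0→W, T1→Z, T2→Z, T3→V; Country A's induced payoffs 1, 5, 5, 6; outcome (T3, V), payoffs (6, 5).
If Country B leads: Country A's best replies are V→T3, W→T1, X→T2, Y→T0, Z→T0; Country B's induced payoffs 5, 5, 0, 6, 0; outcome (T0, Y), payoffs (5, 6).
Country A gets 6 moving first and 5 moving second, so Country A prefers to move first.

first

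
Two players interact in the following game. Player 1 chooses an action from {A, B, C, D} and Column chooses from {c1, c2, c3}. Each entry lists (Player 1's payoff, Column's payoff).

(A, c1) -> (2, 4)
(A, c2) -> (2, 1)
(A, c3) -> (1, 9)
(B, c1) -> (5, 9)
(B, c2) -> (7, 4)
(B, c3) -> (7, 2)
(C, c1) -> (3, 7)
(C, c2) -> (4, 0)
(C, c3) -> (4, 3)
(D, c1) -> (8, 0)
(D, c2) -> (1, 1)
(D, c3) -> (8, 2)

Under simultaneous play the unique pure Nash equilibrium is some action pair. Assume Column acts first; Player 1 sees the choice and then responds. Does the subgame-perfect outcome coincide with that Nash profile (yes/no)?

no

Player 1 best-responds to each possible Column move:
- c1: BR = D, leader payoff 0.
- c2: BR = B, leader payoff 4.
- c3: BR = D, leader payoff 2.
Maximizing over 0, 4, 2, Column chooses c2. Subgame-perfect outcome: (B, c2) with payoffs (7, 4).
Now find the simultaneous Nash equilibrium.
Player 1's best replies: c1→D; c2→B; c3→D.
Column's best replies: A→c3; B→c1; C→c1; D→c3.
Only (D, c3) has each player best-responding; Nash payoffs (8, 2).
Sequential outcome (B, c2) differs from the Nash profile (D, c3).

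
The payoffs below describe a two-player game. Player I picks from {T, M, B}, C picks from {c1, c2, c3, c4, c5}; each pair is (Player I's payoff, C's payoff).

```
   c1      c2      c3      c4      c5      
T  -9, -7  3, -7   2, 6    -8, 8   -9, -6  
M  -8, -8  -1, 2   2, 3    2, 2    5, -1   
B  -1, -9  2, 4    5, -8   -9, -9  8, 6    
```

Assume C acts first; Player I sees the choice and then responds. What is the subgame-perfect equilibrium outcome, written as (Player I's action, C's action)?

(B, c5)

Player I best-responds to each possible C move:
- c1: Player I compares -9, -8, -1 and picks B; C would get -9.
- c2: Player I compares 3, -1, 2 and picks T; C would get -7.
- c3: Player I compares 2, 2, 5 and picks B; C would get -8.
- c4: Player I compares -8, 2, -9 and picks M; C would get 2.
- c5: Player I compares -9, 5, 8 and picks B; C would get 6.
C's induced payoffs are -9, -7, -8, 2, 6, so C commits to c5. Subgame-perfect outcome: (B, c5) with payoffs (8, 6).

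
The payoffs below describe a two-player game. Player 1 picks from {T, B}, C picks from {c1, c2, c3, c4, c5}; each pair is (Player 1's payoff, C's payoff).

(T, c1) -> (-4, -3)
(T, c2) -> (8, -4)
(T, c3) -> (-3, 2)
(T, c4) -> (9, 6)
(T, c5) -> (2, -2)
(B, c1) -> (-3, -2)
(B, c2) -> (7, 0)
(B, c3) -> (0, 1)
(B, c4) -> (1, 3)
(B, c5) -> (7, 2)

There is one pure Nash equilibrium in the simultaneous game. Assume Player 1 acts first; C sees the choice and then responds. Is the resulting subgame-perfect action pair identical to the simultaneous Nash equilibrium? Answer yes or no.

yes

Work backward from C's decision.
- T → C plays c4 (best of -3, -4, 2, 6, -2); Player 1 gets 9.
- B → C plays c4 (best of -2, 0, 1, 3, 2); Player 1 gets 1.
Among 9, 1, the best is 9 at T. Subgame-perfect outcome: (T, c4) with payoffs (9, 6).
For the simultaneous game, intersect best replies.
Player 1's best replies: c1→B; c2→T; c3→B; c4→T; c5→B.
C's best replies: T→c4; B→c4.
The unique mutual best reply is (T, c4), giving (9, 6).
Sequential outcome (T, c4) coincides with the Nash profile (T, c4).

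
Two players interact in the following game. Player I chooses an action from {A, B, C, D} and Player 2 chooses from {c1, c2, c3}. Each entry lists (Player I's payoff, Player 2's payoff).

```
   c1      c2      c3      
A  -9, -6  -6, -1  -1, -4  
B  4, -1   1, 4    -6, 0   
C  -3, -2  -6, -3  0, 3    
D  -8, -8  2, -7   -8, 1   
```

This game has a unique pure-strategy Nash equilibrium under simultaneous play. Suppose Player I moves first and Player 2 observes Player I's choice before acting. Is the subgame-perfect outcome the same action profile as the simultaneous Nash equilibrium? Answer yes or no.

Solve by backward induction (Player I leads).
- A: BR = c2, leader payoff -6.
- B: BR = c2, leader payoff 1.
- C: BR = c3, leader payoff 0.
- D: BR = c3, leader payoff -8.
Among -6, 1, 0, -8, the best is 1 at B. Subgame-perfect outcome: (B, c2) with payoffs (1, 4).
For the simultaneous game, intersect best replies.
Player I's best replies: c1→B; c2→D; c3→C.
Player 2's best replies: A→c2; B→c2; C→c3; D→c3.
The unique mutual best reply is (C, c3), giving (0, 3).
Sequential outcome (B, c2) differs from the Nash profile (C, c3).

no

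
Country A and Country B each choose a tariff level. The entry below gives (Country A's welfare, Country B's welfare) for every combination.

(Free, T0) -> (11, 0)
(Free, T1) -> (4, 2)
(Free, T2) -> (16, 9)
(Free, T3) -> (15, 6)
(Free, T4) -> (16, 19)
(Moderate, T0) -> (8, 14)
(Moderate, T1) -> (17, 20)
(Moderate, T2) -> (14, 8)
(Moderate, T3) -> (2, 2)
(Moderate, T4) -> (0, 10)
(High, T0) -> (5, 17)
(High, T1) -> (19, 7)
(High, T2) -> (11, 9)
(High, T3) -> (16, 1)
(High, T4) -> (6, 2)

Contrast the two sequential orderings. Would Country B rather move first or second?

If Country A leads: Country B's best replies are Free→T4, Moderate→T1, High→T0; Country A's induced payoffs 16, 17, 5; outcome (Moderate, T1), payoffs (17, 20).
If Country B leads: Country A's best replies are T0→Free, T1→High, T2→Free, T3→High, T4→Free; Country B's induced payoffs 0, 7, 9, 1, 19; outcome (Free, T4), payoffs (16, 19).
Country B gets 19 moving first and 20 moving second, so Country B prefers to move second.

second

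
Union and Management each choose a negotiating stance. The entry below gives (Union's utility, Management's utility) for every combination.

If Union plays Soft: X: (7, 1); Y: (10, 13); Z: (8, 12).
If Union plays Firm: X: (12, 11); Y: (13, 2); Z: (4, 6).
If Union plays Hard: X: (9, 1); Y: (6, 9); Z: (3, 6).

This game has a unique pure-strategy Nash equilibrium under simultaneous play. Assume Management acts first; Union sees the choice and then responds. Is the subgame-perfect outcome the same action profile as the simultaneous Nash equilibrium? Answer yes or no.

Solve by backward induction (Management leads).
- X: BR = Firm, leader payoff 11.
- Y: BR = Firm, leader payoff 2.
- Z: BR = Soft, leader payoff 12.
Maximizing over 11, 2, 12, Management chooses Z. Subgame-perfect outcome: (Soft, Z) with payoffs (8, 12).
Under simultaneous play:
Union's best replies: X→Firm; Y→Firm; Z→Soft.
Management's best replies: Soft→Y; Firm→X; Hard→Y.
The unique mutual best reply is (Firm, X), giving (12, 11).
Sequential outcome (Soft, Z) differs from the Nash profile (Firm, X).

no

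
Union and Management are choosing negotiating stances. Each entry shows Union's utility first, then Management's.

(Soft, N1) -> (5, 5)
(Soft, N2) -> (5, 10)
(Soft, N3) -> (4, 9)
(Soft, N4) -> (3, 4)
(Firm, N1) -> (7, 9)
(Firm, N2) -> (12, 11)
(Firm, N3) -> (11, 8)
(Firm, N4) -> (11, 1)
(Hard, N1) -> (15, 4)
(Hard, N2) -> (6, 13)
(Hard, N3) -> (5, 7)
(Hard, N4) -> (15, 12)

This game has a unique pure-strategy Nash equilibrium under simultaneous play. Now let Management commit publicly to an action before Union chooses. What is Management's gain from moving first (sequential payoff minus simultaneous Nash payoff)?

1

Union best-responds to each possible Management move:
- N1: Union compares 5, 7, 15 and picks Hard; Management would get 4.
- N2: Union compares 5, 12, 6 and picks Firm; Management would get 11.
- N3: Union compares 4, 11, 5 and picks Firm; Management would get 8.
- N4: Union compares 3, 11, 15 and picks Hard; Management would get 12.
Management's induced payoffs are 4, 11, 8, 12, so Management commits to N4. Subgame-perfect outcome: (Hard, N4) with payoffs (15, 12).
Now find the simultaneous Nash equilibrium.
Union's best replies: N1→Hard; N2→Firm; N3→Firm; N4→Hard.
Management's best replies: Soft→N2; Firm→N2; Hard→N2.
Only (Firm, N2) has each player best-responding; Nash payoffs (12, 11).
Management's commitment gain: 12 − 11 = 1.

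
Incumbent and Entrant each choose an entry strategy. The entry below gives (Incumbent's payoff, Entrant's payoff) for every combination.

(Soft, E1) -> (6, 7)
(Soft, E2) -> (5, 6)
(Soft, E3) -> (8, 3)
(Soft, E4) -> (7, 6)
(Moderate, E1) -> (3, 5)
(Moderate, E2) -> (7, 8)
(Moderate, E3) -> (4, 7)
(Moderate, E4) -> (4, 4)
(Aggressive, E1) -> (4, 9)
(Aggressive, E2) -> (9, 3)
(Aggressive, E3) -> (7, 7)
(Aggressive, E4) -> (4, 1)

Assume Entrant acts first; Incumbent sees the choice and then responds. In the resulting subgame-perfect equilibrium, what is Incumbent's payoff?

6

Work backward from Incumbent's decision.
- E1 → Incumbent plays Soft (best of 6, 3, 4); Entrant gets 7.
- E2 → Incumbent plays Aggressive (best of 5, 7, 9); Entrant gets 3.
- E3 → Incumbent plays Soft (best of 8, 4, 7); Entrant gets 3.
- E4 → Incumbent plays Soft (best of 7, 4, 4); Entrant gets 6.
Entrant's induced payoffs are 7, 3, 3, 6, so Entrant commits to E1. Subgame-perfect outcome: (Soft, E1) with payoffs (6, 7).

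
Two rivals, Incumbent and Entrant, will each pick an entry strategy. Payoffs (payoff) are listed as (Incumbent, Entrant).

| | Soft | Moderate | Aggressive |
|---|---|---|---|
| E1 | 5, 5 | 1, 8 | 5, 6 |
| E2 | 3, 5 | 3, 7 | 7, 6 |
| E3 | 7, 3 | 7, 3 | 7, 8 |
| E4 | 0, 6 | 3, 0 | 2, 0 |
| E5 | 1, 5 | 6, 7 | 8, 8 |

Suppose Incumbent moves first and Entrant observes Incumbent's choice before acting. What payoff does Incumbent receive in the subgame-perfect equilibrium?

Entrant best-responds to each possible Incumbent move:
- E1: BR = Moderate, leader payoff 1.
- E2: BR = Moderate, leader payoff 3.
- E3: BR = Aggressive, leader payoff 7.
- E4: BR = Soft, leader payoff 0.
- E5: BR = Aggressive, leader payoff 8.
Among 1, 3, 7, 0, 8, the best is 8 at E5. Subgame-perfect outcome: (E5, Aggressive) with payoffs (8, 8).

8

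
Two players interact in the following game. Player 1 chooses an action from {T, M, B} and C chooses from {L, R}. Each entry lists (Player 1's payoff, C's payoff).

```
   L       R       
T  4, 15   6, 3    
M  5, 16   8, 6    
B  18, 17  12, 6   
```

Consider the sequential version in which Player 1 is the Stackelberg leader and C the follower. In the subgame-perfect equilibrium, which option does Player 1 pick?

B

Work backward from C's decision.
- T: BR = L, leader payoff 4.
- M: BR = L, leader payoff 5.
- B: BR = L, leader payoff 18.
Player 1's induced payoffs are 4, 5, 18, so Player 1 commits to B. Subgame-perfect outcome: (B, L) with payoffs (18, 17).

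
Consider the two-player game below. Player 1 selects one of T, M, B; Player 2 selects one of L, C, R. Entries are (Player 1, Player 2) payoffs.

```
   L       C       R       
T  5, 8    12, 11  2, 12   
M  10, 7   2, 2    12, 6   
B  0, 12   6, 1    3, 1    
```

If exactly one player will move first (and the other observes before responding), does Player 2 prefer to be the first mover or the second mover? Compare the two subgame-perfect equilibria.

If Player 1 leads: Player 2's best replies are T→R, M→L, B→L; Player 1's induced payoffs 2, 10, 0; outcome (M, L), payoffs (10, 7).
If Player 2 leads: Player 1's best replies are L→M, C→T, R→M; Player 2's induced payoffs 7, 11, 6; outcome (T, C), payoffs (12, 11).
Player 2 gets 11 moving first and 7 moving second, so Player 2 prefers to move first.

first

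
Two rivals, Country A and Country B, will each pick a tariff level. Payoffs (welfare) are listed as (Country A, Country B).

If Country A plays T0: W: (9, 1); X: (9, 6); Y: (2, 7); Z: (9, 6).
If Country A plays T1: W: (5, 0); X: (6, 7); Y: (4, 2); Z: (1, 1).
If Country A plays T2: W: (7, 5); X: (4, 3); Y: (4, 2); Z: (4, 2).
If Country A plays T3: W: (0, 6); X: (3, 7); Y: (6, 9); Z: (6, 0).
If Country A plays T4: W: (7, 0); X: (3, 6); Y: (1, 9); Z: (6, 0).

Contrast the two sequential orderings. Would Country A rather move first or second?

If Country A leads: Country B's best replies are T0→Y, T1→X, T2→W, T3→Y, T4→Y; Country A's induced payoffs 2, 6, 7, 6, 1; outcome (T2, W), payoffs (7, 5).
If Country B leads: Country A's best replies are W→T0, X→T0, Y→T3, Z→T0; Country B's induced payoffs 1, 6, 9, 6; outcome (T3, Y), payoffs (6, 9).
Country A gets 7 moving first and 6 moving second, so Country A prefers to move first.

first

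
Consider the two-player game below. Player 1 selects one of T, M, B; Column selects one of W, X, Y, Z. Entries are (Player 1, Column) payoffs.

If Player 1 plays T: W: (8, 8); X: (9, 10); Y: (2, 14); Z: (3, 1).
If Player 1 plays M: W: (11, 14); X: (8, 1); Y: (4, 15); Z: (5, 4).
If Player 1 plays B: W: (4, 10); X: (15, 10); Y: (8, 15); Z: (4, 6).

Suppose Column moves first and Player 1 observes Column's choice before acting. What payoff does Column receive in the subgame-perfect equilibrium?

Solve by backward induction (Column leads).
- W → Player 1 plays M (best of 8, 11, 4); Column gets 14.
- X → Player 1 plays B (best of 9, 8, 15); Column gets 10.
- Y → Player 1 plays B (best of 2, 4, 8); Column gets 15.
- Z → Player 1 plays M (best of 3, 5, 4); Column gets 4.
Among 14, 10, 15, 4, the best is 15 at Y. Subgame-perfect outcome: (B, Y) with payoffs (8, 15).

15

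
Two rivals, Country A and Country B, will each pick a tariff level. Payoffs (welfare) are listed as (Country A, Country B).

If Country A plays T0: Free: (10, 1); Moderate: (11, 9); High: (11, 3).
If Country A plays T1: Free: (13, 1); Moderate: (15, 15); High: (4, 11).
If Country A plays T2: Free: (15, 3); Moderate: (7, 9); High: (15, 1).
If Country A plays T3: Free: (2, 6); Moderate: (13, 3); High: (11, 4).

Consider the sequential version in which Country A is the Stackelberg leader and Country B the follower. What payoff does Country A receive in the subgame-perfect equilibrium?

15

Country B best-responds to each possible Country A move:
- T0: Country B compares 1, 9, 3 and picks Moderate; Country A would get 11.
- T1: Country B compares 1, 15, 11 and picks Moderate; Country A would get 15.
- T2: Country B compares 3, 9, 1 and picks Moderate; Country A would get 7.
- T3: Country B compares 6, 3, 4 and picks Free; Country A would get 2.
Among 11, 15, 7, 2, the best is 15 at T1. Subgame-perfect outcome: (T1, Moderate) with payoffs (15, 15).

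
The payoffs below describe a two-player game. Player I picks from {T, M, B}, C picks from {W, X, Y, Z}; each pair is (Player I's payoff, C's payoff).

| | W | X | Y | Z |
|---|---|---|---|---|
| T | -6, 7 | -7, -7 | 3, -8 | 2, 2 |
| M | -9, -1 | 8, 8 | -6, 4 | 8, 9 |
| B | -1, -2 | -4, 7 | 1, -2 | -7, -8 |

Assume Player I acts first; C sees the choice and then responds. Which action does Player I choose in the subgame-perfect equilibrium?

Work backward from C's decision.
- T → C plays W (best of 7, -7, -8, 2); Player I gets -6.
- M → C plays Z (best of -1, 8, 4, 9); Player I gets 8.
- B → C plays X (best of -2, 7, -2, -8); Player I gets -4.
Maximizing over -6, 8, -4, Player I chooses M. Subgame-perfect outcome: (M, Z) with payoffs (8, 9).

M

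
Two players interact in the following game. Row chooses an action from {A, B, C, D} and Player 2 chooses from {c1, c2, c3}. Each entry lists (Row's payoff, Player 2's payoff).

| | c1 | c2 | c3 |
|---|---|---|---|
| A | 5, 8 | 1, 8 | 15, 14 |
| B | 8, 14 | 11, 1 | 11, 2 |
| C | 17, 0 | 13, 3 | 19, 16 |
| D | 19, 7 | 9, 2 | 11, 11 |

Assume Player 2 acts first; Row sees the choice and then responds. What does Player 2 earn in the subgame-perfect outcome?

Work backward from Row's decision.
- c1: BR = D, leader payoff 7.
- c2: BR = C, leader payoff 3.
- c3: BR = C, leader payoff 16.
Player 2's induced payoffs are 7, 3, 16, so Player 2 commits to c3. Subgame-perfect outcome: (C, c3) with payoffs (19, 16).

16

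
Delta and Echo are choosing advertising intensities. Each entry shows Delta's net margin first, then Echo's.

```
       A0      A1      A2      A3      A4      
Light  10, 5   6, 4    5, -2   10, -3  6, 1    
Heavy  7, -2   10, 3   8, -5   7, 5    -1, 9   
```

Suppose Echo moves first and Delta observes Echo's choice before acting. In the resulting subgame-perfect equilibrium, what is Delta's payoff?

Delta best-responds to each possible Echo move:
- A0 → Delta plays Light (best of 10, 7); Echo gets 5.
- A1 → Delta plays Heavy (best of 6, 10); Echo gets 3.
- A2 → Delta plays Heavy (best of 5, 8); Echo gets -5.
- A3 → Delta plays Light (best of 10, 7); Echo gets -3.
- A4 → Delta plays Light (best of 6, -1); Echo gets 1.
Maximizing over 5, 3, -5, -3, 1, Echo chooses A0. Subgame-perfect outcome: (Light, A0) with payoffs (10, 5).

10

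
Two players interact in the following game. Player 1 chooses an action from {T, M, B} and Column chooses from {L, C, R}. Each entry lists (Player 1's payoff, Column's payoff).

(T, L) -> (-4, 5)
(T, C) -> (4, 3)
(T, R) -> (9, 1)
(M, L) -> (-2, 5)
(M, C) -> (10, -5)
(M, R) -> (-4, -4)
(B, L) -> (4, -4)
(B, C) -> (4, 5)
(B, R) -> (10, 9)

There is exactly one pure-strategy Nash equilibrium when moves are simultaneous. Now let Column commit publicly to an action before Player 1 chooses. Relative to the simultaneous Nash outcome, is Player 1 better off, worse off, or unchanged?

Player 1 best-responds to each possible Column move:
- L: BR = B, leader payoff -4.
- C: BR = M, leader payoff -5.
- R: BR = B, leader payoff 9.
Maximizing over -4, -5, 9, Column chooses R. Subgame-perfect outcome: (B, R) with payoffs (10, 9).
Under simultaneous play:
Player 1's best replies: L→B; C→M; R→B.
Column's best replies: T→L; M→L; B→R.
The unique mutual best reply is (B, R), giving (10, 9).
Player 1 earns 10 sequentially versus 10 at the Nash outcome: unchanged.

unchanged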